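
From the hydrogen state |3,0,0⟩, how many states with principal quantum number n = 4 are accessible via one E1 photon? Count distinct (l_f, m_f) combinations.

E1 requires Δl = ±1, so l_f ∈ {-1, 1}; with 0 ≤ l_f ≤ n_f−1 = 3, the allowed l_f values are {1}.
For l_f = 1: m_f ∈ {m_i−1, m_i, m_i+1} ∩ [−1, 1] = {-1, 0, 1} → 3 states.
Total: 3.

3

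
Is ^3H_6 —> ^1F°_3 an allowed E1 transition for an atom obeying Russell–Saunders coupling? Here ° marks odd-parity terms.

forbidden

ΔJ = 0, ±1 (not J=0↔0): J: 6 → 3, ΔJ = -3 — ✗.
ΔL = 0, ±1 (not L=0↔0): L: 5 → 3, ΔL = -2 — ✗.
Parity must change: even → odd — ✓.
ΔS = 0: S: 1 → 0 — ✗.
Rule(s) violated: ΔS, ΔL, ΔJ.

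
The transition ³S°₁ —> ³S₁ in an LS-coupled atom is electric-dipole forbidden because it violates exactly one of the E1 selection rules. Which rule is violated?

the L=0 ↔ L=0 exclusion

Parity must change: odd → even — satisfied.
ΔS = 0: S: 1 → 1 — satisfied.
ΔL = 0, ±1 (not L=0↔0): L: 0 → 0, ΔL = +0 — violated.
ΔJ = 0, ±1 (not J=0↔0): J: 1 → 1, ΔJ = +0 — satisfied.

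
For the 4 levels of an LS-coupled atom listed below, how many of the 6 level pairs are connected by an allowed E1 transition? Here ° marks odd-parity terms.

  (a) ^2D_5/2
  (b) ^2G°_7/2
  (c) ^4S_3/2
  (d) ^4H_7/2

(a)–(b): forbidden (ΔL).
(a)–(c): forbidden (parity, ΔS, ΔL).
(a)–(d): forbidden (parity, ΔS, ΔL).
(b)–(c): forbidden (ΔS, ΔL, ΔJ).
(b)–(d): forbidden (ΔS).
(c)–(d): forbidden (parity, ΔL, ΔJ).
Allowed pairs: 0 of 6.

0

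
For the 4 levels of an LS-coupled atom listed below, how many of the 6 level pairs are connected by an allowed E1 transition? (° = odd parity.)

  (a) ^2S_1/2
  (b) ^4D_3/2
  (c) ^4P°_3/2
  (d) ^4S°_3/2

(a)–(b): forbidden (parity, ΔS, ΔL).
(a)–(c): forbidden (ΔS).
(a)–(d): forbidden (ΔS, ΔL).
(b)–(c): allowed.
(b)–(d): forbidden (ΔL).
(c)–(d): forbidden (parity).
Allowed pairs: 1 of 6.

1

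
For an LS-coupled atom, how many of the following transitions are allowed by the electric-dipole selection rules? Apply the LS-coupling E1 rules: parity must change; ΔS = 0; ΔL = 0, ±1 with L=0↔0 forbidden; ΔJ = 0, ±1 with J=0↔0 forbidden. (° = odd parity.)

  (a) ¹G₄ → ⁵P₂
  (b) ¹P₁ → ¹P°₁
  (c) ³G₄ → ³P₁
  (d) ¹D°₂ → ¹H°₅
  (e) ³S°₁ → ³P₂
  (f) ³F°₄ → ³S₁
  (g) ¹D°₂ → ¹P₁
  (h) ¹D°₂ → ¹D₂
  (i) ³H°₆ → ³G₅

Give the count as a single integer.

5

(a) forbidden (parity, ΔS, ΔL, ΔJ fail)
(b) allowed
(c) forbidden (parity, ΔL, ΔJ fail)
(d) forbidden (parity, ΔL, ΔJ fail)
(e) allowed
(f) forbidden (ΔL, ΔJ fail)
(g) allowed
(h) allowed
(i) allowed
Total allowed: 5 of 9.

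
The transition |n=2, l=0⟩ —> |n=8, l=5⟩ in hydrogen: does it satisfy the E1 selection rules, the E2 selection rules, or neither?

Δl = 5 − 0 = +5; l_i + l_f = 5.
E1 (Δl = ±1): not satisfied.
E2 (Δl = 0,±2, l_i+l_f ≥ 2): not satisfied.

neither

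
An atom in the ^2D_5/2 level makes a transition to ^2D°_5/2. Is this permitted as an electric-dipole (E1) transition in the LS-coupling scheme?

allowed

Initial level: S=1/2, L=2, J=5/2, parity even. Final level: S=1/2, L=2, J=5/2, parity odd.
Parity must change: even → odd — passes.
ΔS = 0: S: 1/2 → 1/2 — passes.
ΔL = 0, ±1 (not L=0↔0): L: 2 → 2, ΔL = +0 — passes.
ΔJ = 0, ±1 (not J=0↔0): J: 5/2 → 5/2, ΔJ = +0 — passes.
All four E1 rules are satisfied.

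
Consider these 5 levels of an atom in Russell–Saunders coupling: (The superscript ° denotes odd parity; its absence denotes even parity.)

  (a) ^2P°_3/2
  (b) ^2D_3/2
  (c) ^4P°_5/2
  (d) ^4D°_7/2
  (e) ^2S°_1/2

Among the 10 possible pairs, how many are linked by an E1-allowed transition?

(a)–(b): allowed.
(a)–(c): forbidden (parity, ΔS).
(a)–(d): forbidden (parity, ΔS, ΔJ).
(a)–(e): forbidden (parity).
(b)–(c): forbidden (ΔS).
(b)–(d): forbidden (ΔS, ΔJ).
(b)–(e): forbidden (ΔL).
(c)–(d): forbidden (parity).
(c)–(e): forbidden (parity, ΔS, ΔJ).
(d)–(e): forbidden (parity, ΔS, ΔL, ΔJ).
Allowed pairs: 1 of 10.

1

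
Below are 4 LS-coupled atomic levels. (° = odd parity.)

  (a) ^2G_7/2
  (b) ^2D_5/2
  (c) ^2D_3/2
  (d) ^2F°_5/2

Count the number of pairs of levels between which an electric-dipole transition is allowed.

(a)–(b): forbidden (parity, ΔL).
(a)–(c): forbidden (parity, ΔL, ΔJ).
(a)–(d): allowed.
(b)–(c): forbidden (parity).
(b)–(d): allowed.
(c)–(d): allowed.
Allowed pairs: 3 of 6.

3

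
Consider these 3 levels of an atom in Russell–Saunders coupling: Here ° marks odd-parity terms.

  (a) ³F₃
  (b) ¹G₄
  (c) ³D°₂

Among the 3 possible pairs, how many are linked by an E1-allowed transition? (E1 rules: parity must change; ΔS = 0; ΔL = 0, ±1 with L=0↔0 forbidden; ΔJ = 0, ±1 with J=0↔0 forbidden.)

1

(a)–(b): forbidden (parity, ΔS).
(a)–(c): allowed.
(b)–(c): forbidden (ΔS, ΔL, ΔJ).
Allowed pairs: 1 of 3.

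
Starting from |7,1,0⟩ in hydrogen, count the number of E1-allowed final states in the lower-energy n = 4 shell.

4

E1 requires Δl = ±1, so l_f ∈ {0, 2}; with 0 ≤ l_f ≤ n_f−1 = 3, the allowed l_f values are {0, 2}.
For l_f = 0: m_f ∈ {m_i−1, m_i, m_i+1} ∩ [−0, 0] = {0} → 1 state.
For l_f = 2: m_f ∈ {m_i−1, m_i, m_i+1} ∩ [−2, 2] = {-1, 0, 1} → 3 states.
Total: 4.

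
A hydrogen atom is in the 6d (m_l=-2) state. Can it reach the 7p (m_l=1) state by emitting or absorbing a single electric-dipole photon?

Δl = 1 − 2 = -1; the E1 rule Δl = ±1 is satisfied.
m_l: -2 → 1 (Δm_l = +3). |Δm_l| ≤ 1 violated.
The transition is electric-dipole forbidden.

forbidden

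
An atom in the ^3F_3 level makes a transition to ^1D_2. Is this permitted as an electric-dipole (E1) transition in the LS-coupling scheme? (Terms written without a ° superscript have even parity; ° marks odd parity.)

forbidden

Initial level: S=1, L=3, J=3, parity even. Final level: S=0, L=2, J=2, parity even.
Parity must change: even → even — fails.
ΔS = 0: S: 1 → 0 — fails.
ΔL = 0, ±1 (not L=0↔0): L: 3 → 2, ΔL = -1 — passes.
ΔJ = 0, ±1 (not J=0↔0): J: 3 → 2, ΔJ = -1 — passes.
Rule(s) violated: parity, ΔS.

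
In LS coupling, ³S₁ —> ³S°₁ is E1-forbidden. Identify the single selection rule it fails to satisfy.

Initial level: S=1, L=0, J=1, parity even. Final level: S=1, L=0, J=1, parity odd.
Parity must change: even → odd — ok.
ΔS = 0: S: 1 → 1 — ok.
ΔL = 0, ±1 (not L=0↔0): L: 0 → 0, ΔL = +0 — fails.
ΔJ = 0, ±1 (not J=0↔0): J: 1 → 1, ΔJ = +0 — ok.

the L=0 ↔ L=0 exclusion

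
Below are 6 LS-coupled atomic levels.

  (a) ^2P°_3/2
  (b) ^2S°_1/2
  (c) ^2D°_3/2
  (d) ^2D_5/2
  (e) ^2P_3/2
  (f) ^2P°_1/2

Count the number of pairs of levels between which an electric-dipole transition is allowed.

(a)–(b): forbidden (parity).
(a)–(c): forbidden (parity).
(a)–(d): allowed.
(a)–(e): allowed.
(a)–(f): forbidden (parity).
(b)–(c): forbidden (parity, ΔL).
(b)–(d): forbidden (ΔL, ΔJ).
(b)–(e): allowed.
(b)–(f): forbidden (parity).
(c)–(d): allowed.
(c)–(e): allowed.
(c)–(f): forbidden (parity).
(d)–(e): forbidden (parity).
(d)–(f): forbidden (ΔJ).
(e)–(f): allowed.
Allowed pairs: 6 of 15.

6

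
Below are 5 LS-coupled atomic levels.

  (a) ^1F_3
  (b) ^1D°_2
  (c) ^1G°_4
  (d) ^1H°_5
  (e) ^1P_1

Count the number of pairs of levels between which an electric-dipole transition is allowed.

(a)–(b): allowed.
(a)–(c): allowed.
(a)–(d): forbidden (ΔL, ΔJ).
(a)–(e): forbidden (parity, ΔL, ΔJ).
(b)–(c): forbidden (parity, ΔL, ΔJ).
(b)–(d): forbidden (parity, ΔL, ΔJ).
(b)–(e): allowed.
(c)–(d): forbidden (parity).
(c)–(e): forbidden (ΔL, ΔJ).
(d)–(e): forbidden (ΔL, ΔJ).
Allowed pairs: 3 of 10.

3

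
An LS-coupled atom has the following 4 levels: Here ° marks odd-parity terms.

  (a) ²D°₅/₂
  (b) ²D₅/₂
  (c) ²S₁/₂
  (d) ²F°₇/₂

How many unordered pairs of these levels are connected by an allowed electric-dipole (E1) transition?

2

(a)–(b): allowed.
(a)–(c): forbidden (ΔL, ΔJ).
(a)–(d): forbidden (parity).
(b)–(c): forbidden (parity, ΔL, ΔJ).
(b)–(d): allowed.
(c)–(d): forbidden (ΔL, ΔJ).
Allowed pairs: 2 of 6.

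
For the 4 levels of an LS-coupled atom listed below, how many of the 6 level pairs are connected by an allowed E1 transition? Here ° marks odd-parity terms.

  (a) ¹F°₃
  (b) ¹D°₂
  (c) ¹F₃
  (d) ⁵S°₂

(a)–(b): forbidden (parity).
(a)–(c): allowed.
(a)–(d): forbidden (parity, ΔS, ΔL).
(b)–(c): allowed.
(b)–(d): forbidden (parity, ΔS, ΔL).
(c)–(d): forbidden (ΔS, ΔL).
Allowed pairs: 2 of 6.

2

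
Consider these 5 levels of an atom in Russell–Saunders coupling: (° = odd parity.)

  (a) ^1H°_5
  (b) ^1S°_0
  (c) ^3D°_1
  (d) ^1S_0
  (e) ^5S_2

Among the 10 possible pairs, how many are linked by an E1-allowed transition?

0

(a)–(b): forbidden (parity, ΔL, ΔJ).
(a)–(c): forbidden (parity, ΔS, ΔL, ΔJ).
(a)–(d): forbidden (ΔL, ΔJ).
(a)–(e): forbidden (ΔS, ΔL, ΔJ).
(b)–(c): forbidden (parity, ΔS, ΔL).
(b)–(d): forbidden (ΔL, ΔJ).
(b)–(e): forbidden (ΔS, ΔL, ΔJ).
(c)–(d): forbidden (ΔS, ΔL).
(c)–(e): forbidden (ΔS, ΔL).
(d)–(e): forbidden (parity, ΔS, ΔL, ΔJ).
Allowed pairs: 0 of 10.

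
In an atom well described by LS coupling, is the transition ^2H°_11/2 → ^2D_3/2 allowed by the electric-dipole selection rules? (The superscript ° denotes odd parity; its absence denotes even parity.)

Initial level: S=1/2, L=5, J=11/2, parity odd. Final level: S=1/2, L=2, J=3/2, parity even.
ΔJ = 0, ±1 (not J=0↔0): J: 11/2 → 3/2, ΔJ = -4 — ✗.
ΔS = 0: S: 1/2 → 1/2 — ✓.
ΔL = 0, ±1 (not L=0↔0): L: 5 → 2, ΔL = -3 — ✗.
Parity must change: odd → even — ✓.
Rule(s) violated: ΔL, ΔJ.

forbidden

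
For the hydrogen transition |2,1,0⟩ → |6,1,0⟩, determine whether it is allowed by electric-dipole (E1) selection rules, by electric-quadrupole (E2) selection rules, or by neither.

Δl = 1 − 1 = +0; l_i + l_f = 2.
Δm_l = +0.
E1 (Δl = ±1, |Δm_l| ≤ 1): not satisfied.
E2 (Δl = 0,±2, l_i+l_f ≥ 2, |Δm_l| ≤ 2): satisfied.

E2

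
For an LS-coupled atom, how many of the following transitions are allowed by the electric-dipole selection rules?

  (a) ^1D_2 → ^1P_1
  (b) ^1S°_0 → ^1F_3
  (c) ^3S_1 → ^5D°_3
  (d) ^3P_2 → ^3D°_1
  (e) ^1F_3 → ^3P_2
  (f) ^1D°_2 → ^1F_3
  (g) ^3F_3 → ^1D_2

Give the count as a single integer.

(a) forbidden (parity fails)
(b) forbidden (ΔL, ΔJ fail)
(c) forbidden (ΔS, ΔL, ΔJ fail)
(d) allowed
(e) forbidden (parity, ΔS, ΔL fail)
(f) allowed
(g) forbidden (parity, ΔS fail)
Total allowed: 2 of 7.

2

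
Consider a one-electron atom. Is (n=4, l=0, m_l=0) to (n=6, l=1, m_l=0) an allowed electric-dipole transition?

l: 0 → 1 (Δl = +1). Δl = ±1 ok.
m_l: 0 → 0 (Δm_l = +0). |Δm_l| ≤ 1 ok.
All E1 selection rules are satisfied.

allowed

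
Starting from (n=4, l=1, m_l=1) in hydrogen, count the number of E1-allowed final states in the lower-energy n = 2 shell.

E1 requires Δl = ±1, so l_f ∈ {0, 2}; with 0 ≤ l_f ≤ n_f−1 = 1, the allowed l_f values are {0}.
For l_f = 0: m_f ∈ {m_i−1, m_i, m_i+1} ∩ [−0, 0] = {0} → 1 state.
Total: 1.

1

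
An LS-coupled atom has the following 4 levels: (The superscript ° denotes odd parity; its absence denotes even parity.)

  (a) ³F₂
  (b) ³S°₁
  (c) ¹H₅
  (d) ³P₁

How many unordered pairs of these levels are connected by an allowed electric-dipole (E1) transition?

1

(a)–(b): forbidden (ΔL).
(a)–(c): forbidden (parity, ΔS, ΔL, ΔJ).
(a)–(d): forbidden (parity, ΔL).
(b)–(c): forbidden (ΔS, ΔL, ΔJ).
(b)–(d): allowed.
(c)–(d): forbidden (parity, ΔS, ΔL, ΔJ).
Allowed pairs: 1 of 6.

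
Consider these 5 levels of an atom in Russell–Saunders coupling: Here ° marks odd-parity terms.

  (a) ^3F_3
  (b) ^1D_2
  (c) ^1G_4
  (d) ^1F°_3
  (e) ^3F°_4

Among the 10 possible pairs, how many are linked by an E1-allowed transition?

(a)–(b): forbidden (parity, ΔS).
(a)–(c): forbidden (parity, ΔS).
(a)–(d): forbidden (ΔS).
(a)–(e): allowed.
(b)–(c): forbidden (parity, ΔL, ΔJ).
(b)–(d): allowed.
(b)–(e): forbidden (ΔS, ΔJ).
(c)–(d): allowed.
(c)–(e): forbidden (ΔS).
(d)–(e): forbidden (parity, ΔS).
Allowed pairs: 3 of 10.

3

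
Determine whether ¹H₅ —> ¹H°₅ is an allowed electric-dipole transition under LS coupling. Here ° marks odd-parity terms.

allowed

ΔL = 0, ±1 (not L=0↔0): L: 5 → 5, ΔL = +0 — ✓.
ΔS = 0: S: 0 → 0 — ✓.
ΔJ = 0, ±1 (not J=0↔0): J: 5 → 5, ΔJ = +0 — ✓.
Parity must change: even → odd — ✓.
All four E1 rules are satisfied.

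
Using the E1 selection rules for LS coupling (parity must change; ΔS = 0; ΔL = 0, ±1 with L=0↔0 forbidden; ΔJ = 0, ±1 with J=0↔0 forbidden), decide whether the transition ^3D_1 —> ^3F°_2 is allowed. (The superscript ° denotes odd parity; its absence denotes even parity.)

Reading off the term symbols: S 1→1, L 2→3, J 1→2, parity even→odd.
ΔJ = 0, ±1 (not J=0↔0): J: 1 → 2, ΔJ = +1 — satisfied.
ΔS = 0: S: 1 → 1 — satisfied.
Parity must change: even → odd — satisfied.
ΔL = 0, ±1 (not L=0↔0): L: 2 → 3, ΔL = +1 — satisfied.
All four E1 rules are satisfied.

allowed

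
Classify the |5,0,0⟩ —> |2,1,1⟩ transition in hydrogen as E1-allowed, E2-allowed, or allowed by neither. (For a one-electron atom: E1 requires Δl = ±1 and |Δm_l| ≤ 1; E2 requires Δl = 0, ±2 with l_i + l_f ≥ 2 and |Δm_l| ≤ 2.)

E1

Δl = 1 − 0 = +1; l_i + l_f = 1.
Δm_l = +1.
E1 (Δl = ±1, |Δm_l| ≤ 1): satisfied.
E2 (Δl = 0,±2, l_i+l_f ≥ 2, |Δm_l| ≤ 2): not satisfied.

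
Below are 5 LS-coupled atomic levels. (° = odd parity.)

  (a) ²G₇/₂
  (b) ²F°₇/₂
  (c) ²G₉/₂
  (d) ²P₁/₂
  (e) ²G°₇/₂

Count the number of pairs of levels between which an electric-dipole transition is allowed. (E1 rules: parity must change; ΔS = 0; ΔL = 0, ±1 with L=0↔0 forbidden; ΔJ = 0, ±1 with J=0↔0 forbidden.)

(a)–(b): allowed.
(a)–(c): forbidden (parity).
(a)–(d): forbidden (parity, ΔL, ΔJ).
(a)–(e): allowed.
(b)–(c): allowed.
(b)–(d): forbidden (ΔL, ΔJ).
(b)–(e): forbidden (parity).
(c)–(d): forbidden (parity, ΔL, ΔJ).
(c)–(e): allowed.
(d)–(e): forbidden (ΔL, ΔJ).
Allowed pairs: 4 of 10.

4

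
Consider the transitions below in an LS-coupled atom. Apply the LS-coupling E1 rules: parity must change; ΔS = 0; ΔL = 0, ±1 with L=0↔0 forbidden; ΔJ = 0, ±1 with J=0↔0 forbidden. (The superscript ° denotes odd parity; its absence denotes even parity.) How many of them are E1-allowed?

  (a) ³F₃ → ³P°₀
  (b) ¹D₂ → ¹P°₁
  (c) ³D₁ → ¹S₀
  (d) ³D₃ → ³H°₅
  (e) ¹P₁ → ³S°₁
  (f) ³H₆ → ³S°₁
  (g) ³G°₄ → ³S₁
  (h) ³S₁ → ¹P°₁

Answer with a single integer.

(a) forbidden (ΔL, ΔJ fail)
(b) allowed
(c) forbidden (parity, ΔS, ΔL fail)
(d) forbidden (ΔL, ΔJ fail)
(e) forbidden (ΔS fails)
(f) forbidden (ΔL, ΔJ fail)
(g) forbidden (ΔL, ΔJ fail)
(h) forbidden (ΔS fails)
Total allowed: 1 of 8.

1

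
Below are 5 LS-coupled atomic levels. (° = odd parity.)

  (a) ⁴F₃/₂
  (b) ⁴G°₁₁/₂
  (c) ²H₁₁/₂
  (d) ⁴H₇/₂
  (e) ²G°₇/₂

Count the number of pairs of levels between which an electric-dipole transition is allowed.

0

(a)–(b): forbidden (ΔJ).
(a)–(c): forbidden (parity, ΔS, ΔL, ΔJ).
(a)–(d): forbidden (parity, ΔL, ΔJ).
(a)–(e): forbidden (ΔS, ΔJ).
(b)–(c): forbidden (ΔS).
(b)–(d): forbidden (ΔJ).
(b)–(e): forbidden (parity, ΔS, ΔJ).
(c)–(d): forbidden (parity, ΔS, ΔJ).
(c)–(e): forbidden (ΔJ).
(d)–(e): forbidden (ΔS).
Allowed pairs: 0 of 10.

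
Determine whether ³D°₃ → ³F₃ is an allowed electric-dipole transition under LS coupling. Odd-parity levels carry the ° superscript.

allowed

Reading off the term symbols: S 1→1, L 2→3, J 3→3, parity odd→even.
ΔJ = 0, ±1 (not J=0↔0): J: 3 → 3, ΔJ = +0 — ok.
ΔS = 0: S: 1 → 1 — ok.
ΔL = 0, ±1 (not L=0↔0): L: 2 → 3, ΔL = +1 — ok.
Parity must change: odd → even — ok.
All four E1 rules are satisfied.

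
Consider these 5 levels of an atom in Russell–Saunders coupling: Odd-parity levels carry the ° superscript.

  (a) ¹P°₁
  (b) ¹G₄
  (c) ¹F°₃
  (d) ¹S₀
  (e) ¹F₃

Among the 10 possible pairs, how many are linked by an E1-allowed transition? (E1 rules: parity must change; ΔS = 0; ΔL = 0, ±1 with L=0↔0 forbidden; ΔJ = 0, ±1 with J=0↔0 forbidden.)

3

(a)–(b): forbidden (ΔL, ΔJ).
(a)–(c): forbidden (parity, ΔL, ΔJ).
(a)–(d): allowed.
(a)–(e): forbidden (ΔL, ΔJ).
(b)–(c): allowed.
(b)–(d): forbidden (parity, ΔL, ΔJ).
(b)–(e): forbidden (parity).
(c)–(d): forbidden (ΔL, ΔJ).
(c)–(e): allowed.
(d)–(e): forbidden (parity, ΔL, ΔJ).
Allowed pairs: 3 of 10.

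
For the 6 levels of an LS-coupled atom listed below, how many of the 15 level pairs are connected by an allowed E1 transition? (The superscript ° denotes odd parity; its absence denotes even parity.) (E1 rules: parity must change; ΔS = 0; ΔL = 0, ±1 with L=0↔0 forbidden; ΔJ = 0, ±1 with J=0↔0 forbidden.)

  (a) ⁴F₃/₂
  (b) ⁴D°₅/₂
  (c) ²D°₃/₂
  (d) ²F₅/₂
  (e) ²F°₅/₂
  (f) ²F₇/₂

4

(a)–(b): allowed.
(a)–(c): forbidden (ΔS).
(a)–(d): forbidden (parity, ΔS).
(a)–(e): forbidden (ΔS).
(a)–(f): forbidden (parity, ΔS, ΔJ).
(b)–(c): forbidden (parity, ΔS).
(b)–(d): forbidden (ΔS).
(b)–(e): forbidden (parity, ΔS).
(b)–(f): forbidden (ΔS).
(c)–(d): allowed.
(c)–(e): forbidden (parity).
(c)–(f): forbidden (ΔJ).
(d)–(e): allowed.
(d)–(f): forbidden (parity).
(e)–(f): allowed.
Allowed pairs: 4 of 15.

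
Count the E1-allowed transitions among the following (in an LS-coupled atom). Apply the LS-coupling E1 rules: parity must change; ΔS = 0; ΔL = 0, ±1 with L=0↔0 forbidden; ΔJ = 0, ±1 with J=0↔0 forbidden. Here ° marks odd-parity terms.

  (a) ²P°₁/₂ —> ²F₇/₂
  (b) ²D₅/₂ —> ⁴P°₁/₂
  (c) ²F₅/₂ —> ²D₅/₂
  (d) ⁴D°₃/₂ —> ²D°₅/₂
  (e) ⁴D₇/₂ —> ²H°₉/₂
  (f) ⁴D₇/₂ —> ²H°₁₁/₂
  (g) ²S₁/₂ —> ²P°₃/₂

1

(a) forbidden (ΔL, ΔJ fail)
(b) forbidden (ΔS, ΔJ fail)
(c) forbidden (parity fails)
(d) forbidden (parity, ΔS fail)
(e) forbidden (ΔS, ΔL fail)
(f) forbidden (ΔS, ΔL, ΔJ fail)
(g) allowed
Total allowed: 1 of 7.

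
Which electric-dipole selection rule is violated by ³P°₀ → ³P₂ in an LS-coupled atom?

the ΔJ = 0, ±1 rule

Reading off the term symbols: S 1→1, L 1→1, J 0→2, parity odd→even.
ΔJ = 0, ±1 (not J=0↔0): J: 0 → 2, ΔJ = +2 — fails.
ΔL = 0, ±1 (not L=0↔0): L: 1 → 1, ΔL = +0 — passes.
ΔS = 0: S: 1 → 1 — passes.
Parity must change: odd → even — passes.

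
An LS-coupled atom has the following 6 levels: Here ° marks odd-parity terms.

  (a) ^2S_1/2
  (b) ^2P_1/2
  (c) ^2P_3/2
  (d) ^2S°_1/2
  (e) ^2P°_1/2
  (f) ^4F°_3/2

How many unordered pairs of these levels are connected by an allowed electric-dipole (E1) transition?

(a)–(b): forbidden (parity).
(a)–(c): forbidden (parity).
(a)–(d): forbidden (ΔL).
(a)–(e): allowed.
(a)–(f): forbidden (ΔS, ΔL).
(b)–(c): forbidden (parity).
(b)–(d): allowed.
(b)–(e): allowed.
(b)–(f): forbidden (ΔS, ΔL).
(c)–(d): allowed.
(c)–(e): allowed.
(c)–(f): forbidden (ΔS, ΔL).
(d)–(e): forbidden (parity).
(d)–(f): forbidden (parity, ΔS, ΔL).
(e)–(f): forbidden (parity, ΔS, ΔL).
Allowed pairs: 5 of 15.

5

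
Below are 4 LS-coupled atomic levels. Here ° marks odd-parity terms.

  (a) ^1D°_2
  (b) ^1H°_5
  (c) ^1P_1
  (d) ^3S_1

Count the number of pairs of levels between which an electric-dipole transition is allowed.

(a)–(b): forbidden (parity, ΔL, ΔJ).
(a)–(c): allowed.
(a)–(d): forbidden (ΔS, ΔL).
(b)–(c): forbidden (ΔL, ΔJ).
(b)–(d): forbidden (ΔS, ΔL, ΔJ).
(c)–(d): forbidden (parity, ΔS).
Allowed pairs: 1 of 6.

1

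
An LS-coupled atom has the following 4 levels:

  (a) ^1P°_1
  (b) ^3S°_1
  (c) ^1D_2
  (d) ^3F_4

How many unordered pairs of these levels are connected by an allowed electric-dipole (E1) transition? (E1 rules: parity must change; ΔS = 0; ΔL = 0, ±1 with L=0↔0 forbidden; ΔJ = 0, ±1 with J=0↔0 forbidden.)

(a)–(b): forbidden (parity, ΔS).
(a)–(c): allowed.
(a)–(d): forbidden (ΔS, ΔL, ΔJ).
(b)–(c): forbidden (ΔS, ΔL).
(b)–(d): forbidden (ΔL, ΔJ).
(c)–(d): forbidden (parity, ΔS, ΔJ).
Allowed pairs: 1 of 6.

1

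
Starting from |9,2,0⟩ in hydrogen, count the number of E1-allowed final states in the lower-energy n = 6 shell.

E1 requires Δl = ±1, so l_f ∈ {1, 3}; with 0 ≤ l_f ≤ n_f−1 = 5, the allowed l_f values are {1, 3}.
For l_f = 1: m_f ∈ {m_i−1, m_i, m_i+1} ∩ [−1, 1] = {-1, 0, 1} → 3 states.
For l_f = 3: m_f ∈ {m_i−1, m_i, m_i+1} ∩ [−3, 3] = {-1, 0, 1} → 3 states.
Total: 6.

6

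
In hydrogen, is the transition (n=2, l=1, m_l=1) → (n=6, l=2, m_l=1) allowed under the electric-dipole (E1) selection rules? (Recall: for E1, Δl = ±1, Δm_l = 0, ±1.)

l: 1 → 2 (Δl = +1). Δl = ±1 satisfied.
Δm_l = 1 − (1) = +0. E1 requires Δm_l = 0, ±1: satisfied.
All E1 selection rules are satisfied.

allowed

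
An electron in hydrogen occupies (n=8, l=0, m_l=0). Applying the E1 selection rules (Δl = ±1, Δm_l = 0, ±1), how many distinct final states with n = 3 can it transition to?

E1 requires Δl = ±1, so l_f ∈ {-1, 1}; with 0 ≤ l_f ≤ n_f−1 = 2, the allowed l_f values are {1}.
For l_f = 1: m_f ∈ {m_i−1, m_i, m_i+1} ∩ [−1, 1] = {-1, 0, 1} → 3 states.
Total: 3.

3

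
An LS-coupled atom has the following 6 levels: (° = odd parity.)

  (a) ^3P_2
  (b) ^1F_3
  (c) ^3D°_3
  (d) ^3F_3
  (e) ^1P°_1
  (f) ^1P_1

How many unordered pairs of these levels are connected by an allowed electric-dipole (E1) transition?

(a)–(b): forbidden (parity, ΔS, ΔL).
(a)–(c): allowed.
(a)–(d): forbidden (parity, ΔL).
(a)–(e): forbidden (ΔS).
(a)–(f): forbidden (parity, ΔS).
(b)–(c): forbidden (ΔS).
(b)–(d): forbidden (parity, ΔS).
(b)–(e): forbidden (ΔL, ΔJ).
(b)–(f): forbidden (parity, ΔL, ΔJ).
(c)–(d): allowed.
(c)–(e): forbidden (parity, ΔS, ΔJ).
(c)–(f): forbidden (ΔS, ΔJ).
(d)–(e): forbidden (ΔS, ΔL, ΔJ).
(d)–(f): forbidden (parity, ΔS, ΔL, ΔJ).
(e)–(f): allowed.
Allowed pairs: 3 of 15.

3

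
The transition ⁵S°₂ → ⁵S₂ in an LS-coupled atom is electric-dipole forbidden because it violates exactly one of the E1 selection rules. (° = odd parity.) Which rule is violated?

ΔL = 0, ±1 (not L=0↔0): L: 0 → 0, ΔL = +0 — violated.
ΔJ = 0, ±1 (not J=0↔0): J: 2 → 2, ΔJ = +0 — satisfied.
ΔS = 0: S: 2 → 2 — satisfied.
Parity must change: odd → even — satisfied.

the L=0 ↔ L=0 exclusion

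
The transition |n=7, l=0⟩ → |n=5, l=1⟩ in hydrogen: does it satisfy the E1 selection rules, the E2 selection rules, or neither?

Δl = 1 − 0 = +1; l_i + l_f = 1.
E1 (Δl = ±1): satisfied.
E2 (Δl = 0,±2, l_i+l_f ≥ 2): not satisfied.

E1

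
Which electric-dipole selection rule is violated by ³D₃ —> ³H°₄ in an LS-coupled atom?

the ΔL = 0, ±1 rule

ΔL = 0, ±1 (not L=0↔0): L: 2 → 5, ΔL = +3 — ✗.
ΔJ = 0, ±1 (not J=0↔0): J: 3 → 4, ΔJ = +1 — ✓.
ΔS = 0: S: 1 → 1 — ✓.
Parity must change: even → odd — ✓.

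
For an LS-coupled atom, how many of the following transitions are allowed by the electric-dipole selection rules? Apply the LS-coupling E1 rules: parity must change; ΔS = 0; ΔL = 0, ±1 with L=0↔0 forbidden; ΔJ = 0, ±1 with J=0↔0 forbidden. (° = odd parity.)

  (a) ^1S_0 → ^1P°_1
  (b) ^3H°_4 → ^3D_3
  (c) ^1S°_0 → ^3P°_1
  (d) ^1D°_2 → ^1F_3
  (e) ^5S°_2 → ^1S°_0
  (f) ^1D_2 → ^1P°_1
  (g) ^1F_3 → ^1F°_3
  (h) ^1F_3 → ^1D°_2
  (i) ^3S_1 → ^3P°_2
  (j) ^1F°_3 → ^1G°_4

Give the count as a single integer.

6

(a) allowed
(b) forbidden (ΔL fails)
(c) forbidden (parity, ΔS fail)
(d) allowed
(e) forbidden (parity, ΔS, ΔL, ΔJ fail)
(f) allowed
(g) allowed
(h) allowed
(i) allowed
(j) forbidden (parity fails)
Total allowed: 6 of 10.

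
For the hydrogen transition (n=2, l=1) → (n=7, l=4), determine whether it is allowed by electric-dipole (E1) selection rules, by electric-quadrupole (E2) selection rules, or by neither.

Δl = 4 − 1 = +3; l_i + l_f = 5.
E1 (Δl = ±1): not satisfied.
E2 (Δl = 0,±2, l_i+l_f ≥ 2): not satisfied.

neither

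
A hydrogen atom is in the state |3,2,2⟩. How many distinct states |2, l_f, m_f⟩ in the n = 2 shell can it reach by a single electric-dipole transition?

1

E1 requires Δl = ±1, so l_f ∈ {1, 3}; with 0 ≤ l_f ≤ n_f−1 = 1, the allowed l_f values are {1}.
For l_f = 1: m_f ∈ {m_i−1, m_i, m_i+1} ∩ [−1, 1] = {1} → 1 state.
Total: 1.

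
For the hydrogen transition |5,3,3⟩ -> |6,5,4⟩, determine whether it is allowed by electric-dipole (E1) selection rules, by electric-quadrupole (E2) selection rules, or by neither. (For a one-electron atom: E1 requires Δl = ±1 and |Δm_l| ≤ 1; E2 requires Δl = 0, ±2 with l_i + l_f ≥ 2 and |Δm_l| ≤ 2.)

Δl = 5 − 3 = +2; l_i + l_f = 8.
Δm_l = +1.
E1 (Δl = ±1, |Δm_l| ≤ 1): not satisfied.
E2 (Δl = 0,±2, l_i+l_f ≥ 2, |Δm_l| ≤ 2): satisfied.

E2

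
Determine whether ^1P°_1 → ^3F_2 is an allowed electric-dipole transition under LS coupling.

forbidden

Reading off the term symbols: S 0→1, L 1→3, J 1→2, parity odd→even.
Parity must change: odd → even — satisfied.
ΔS = 0: S: 0 → 1 — violated.
ΔL = 0, ±1 (not L=0↔0): L: 1 → 3, ΔL = +2 — violated.
ΔJ = 0, ±1 (not J=0↔0): J: 1 → 2, ΔJ = +1 — satisfied.
Rule(s) violated: ΔS, ΔL.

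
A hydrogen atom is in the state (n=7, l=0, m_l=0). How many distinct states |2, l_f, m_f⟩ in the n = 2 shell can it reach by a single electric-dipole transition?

3

E1 requires Δl = ±1, so l_f ∈ {-1, 1}; with 0 ≤ l_f ≤ n_f−1 = 1, the allowed l_f values are {1}.
For l_f = 1: m_f ∈ {m_i−1, m_i, m_i+1} ∩ [−1, 1] = {-1, 0, 1} → 3 states.
Total: 3.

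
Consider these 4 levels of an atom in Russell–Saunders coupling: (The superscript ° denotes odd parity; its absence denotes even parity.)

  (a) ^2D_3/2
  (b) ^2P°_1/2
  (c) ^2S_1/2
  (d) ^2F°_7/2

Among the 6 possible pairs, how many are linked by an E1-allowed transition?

(a)–(b): allowed.
(a)–(c): forbidden (parity, ΔL).
(a)–(d): forbidden (ΔJ).
(b)–(c): allowed.
(b)–(d): forbidden (parity, ΔL, ΔJ).
(c)–(d): forbidden (ΔL, ΔJ).
Allowed pairs: 2 of 6.

2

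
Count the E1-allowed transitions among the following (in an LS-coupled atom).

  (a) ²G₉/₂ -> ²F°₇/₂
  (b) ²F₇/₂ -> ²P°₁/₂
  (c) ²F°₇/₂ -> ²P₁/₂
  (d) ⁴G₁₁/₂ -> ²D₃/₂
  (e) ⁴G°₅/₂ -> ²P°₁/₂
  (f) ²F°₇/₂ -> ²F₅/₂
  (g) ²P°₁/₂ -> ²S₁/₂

(a) allowed
(b) forbidden (ΔL, ΔJ fail)
(c) forbidden (ΔL, ΔJ fail)
(d) forbidden (parity, ΔS, ΔL, ΔJ fail)
(e) forbidden (parity, ΔS, ΔL, ΔJ fail)
(f) allowed
(g) allowed
Total allowed: 3 of 7.

3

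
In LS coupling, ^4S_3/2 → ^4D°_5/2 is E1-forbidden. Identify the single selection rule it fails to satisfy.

the ΔL = 0, ±1 rule

Parity must change: even → odd — satisfied.
ΔS = 0: S: 3/2 → 3/2 — satisfied.
ΔL = 0, ±1 (not L=0↔0): L: 0 → 2, ΔL = +2 — violated.
ΔJ = 0, ±1 (not J=0↔0): J: 3/2 → 5/2, ΔJ = +1 — satisfied.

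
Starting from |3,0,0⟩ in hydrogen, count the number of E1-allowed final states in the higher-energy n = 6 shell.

E1 requires Δl = ±1, so l_f ∈ {-1, 1}; with 0 ≤ l_f ≤ n_f−1 = 5, the allowed l_f values are {1}.
For l_f = 1: m_f ∈ {m_i−1, m_i, m_i+1} ∩ [−1, 1] = {-1, 0, 1} → 3 states.
Total: 3.

3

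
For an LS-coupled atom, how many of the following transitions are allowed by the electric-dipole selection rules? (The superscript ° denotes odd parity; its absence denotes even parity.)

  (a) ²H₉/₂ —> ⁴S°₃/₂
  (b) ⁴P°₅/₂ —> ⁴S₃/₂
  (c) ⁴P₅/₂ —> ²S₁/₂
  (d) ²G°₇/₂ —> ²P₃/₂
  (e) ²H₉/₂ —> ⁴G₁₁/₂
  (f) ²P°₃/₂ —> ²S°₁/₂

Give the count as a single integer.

1

(a) forbidden (ΔS, ΔL, ΔJ fail)
(b) allowed
(c) forbidden (parity, ΔS, ΔJ fail)
(d) forbidden (ΔL, ΔJ fail)
(e) forbidden (parity, ΔS fail)
(f) forbidden (parity fails)
Total allowed: 1 of 6.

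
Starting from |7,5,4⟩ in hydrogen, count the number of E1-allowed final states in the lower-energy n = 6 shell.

E1 requires Δl = ±1, so l_f ∈ {4, 6}; with 0 ≤ l_f ≤ n_f−1 = 5, the allowed l_f values are {4}.
For l_f = 4: m_f ∈ {m_i−1, m_i, m_i+1} ∩ [−4, 4] = {3, 4} → 2 states.
Total: 2.

2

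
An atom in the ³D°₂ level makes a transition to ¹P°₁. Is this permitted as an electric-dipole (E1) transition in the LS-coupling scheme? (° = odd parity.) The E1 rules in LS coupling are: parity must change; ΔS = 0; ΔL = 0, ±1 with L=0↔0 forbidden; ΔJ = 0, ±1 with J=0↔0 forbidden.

forbidden

Initial level: S=1, L=2, J=2, parity odd. Final level: S=0, L=1, J=1, parity odd.
Parity must change: odd → odd — fails.
ΔS = 0: S: 1 → 0 — fails.
ΔL = 0, ±1 (not L=0↔0): L: 2 → 1, ΔL = -1 — ok.
ΔJ = 0, ±1 (not J=0↔0): J: 2 → 1, ΔJ = -1 — ok.
Rule(s) violated: parity, ΔS.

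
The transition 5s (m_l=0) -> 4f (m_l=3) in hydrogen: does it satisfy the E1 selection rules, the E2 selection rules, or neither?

Δl = 3 − 0 = +3; l_i + l_f = 3.
Δm_l = +3.
E1 (Δl = ±1, |Δm_l| ≤ 1): not satisfied.
E2 (Δl = 0,±2, l_i+l_f ≥ 2, |Δm_l| ≤ 2): not satisfied.

neither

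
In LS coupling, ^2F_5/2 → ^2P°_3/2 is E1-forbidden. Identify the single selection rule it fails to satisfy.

Initial level: S=1/2, L=3, J=5/2, parity even. Final level: S=1/2, L=1, J=3/2, parity odd.
Parity must change: even → odd — satisfied.
ΔS = 0: S: 1/2 → 1/2 — satisfied.
ΔL = 0, ±1 (not L=0↔0): L: 3 → 1, ΔL = -2 — violated.
ΔJ = 0, ±1 (not J=0↔0): J: 5/2 → 3/2, ΔJ = -1 — satisfied.

the ΔL = 0, ±1 rule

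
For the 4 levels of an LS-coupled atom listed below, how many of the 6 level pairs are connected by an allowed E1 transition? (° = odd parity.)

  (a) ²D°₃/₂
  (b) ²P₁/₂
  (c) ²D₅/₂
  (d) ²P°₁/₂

(a)–(b): allowed.
(a)–(c): allowed.
(a)–(d): forbidden (parity).
(b)–(c): forbidden (parity, ΔJ).
(b)–(d): allowed.
(c)–(d): forbidden (ΔJ).
Allowed pairs: 3 of 6.

3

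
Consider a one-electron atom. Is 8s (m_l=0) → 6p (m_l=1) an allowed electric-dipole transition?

allowed

Initial l = 0, final l = 1, so Δl = +1. E1 requires Δl = ±1: passes.
Δm_l = 1 − (0) = +1. E1 requires Δm_l = 0, ±1: passes.
All E1 selection rules are satisfied.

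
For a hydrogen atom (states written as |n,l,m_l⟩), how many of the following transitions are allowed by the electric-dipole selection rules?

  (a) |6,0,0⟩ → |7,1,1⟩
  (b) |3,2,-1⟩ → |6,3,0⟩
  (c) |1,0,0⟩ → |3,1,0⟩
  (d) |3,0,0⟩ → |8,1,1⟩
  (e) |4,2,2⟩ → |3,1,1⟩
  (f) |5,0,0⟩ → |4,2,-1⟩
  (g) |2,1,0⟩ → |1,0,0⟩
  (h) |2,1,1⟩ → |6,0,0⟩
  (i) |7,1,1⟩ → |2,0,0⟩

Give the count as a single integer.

8

(a) allowed
(b) allowed
(c) allowed
(d) allowed
(e) allowed
(f) forbidden — Δl = +2 (E1 requires Δl = ±1)
(g) allowed
(h) allowed
(i) allowed
Total allowed: 8 of 9.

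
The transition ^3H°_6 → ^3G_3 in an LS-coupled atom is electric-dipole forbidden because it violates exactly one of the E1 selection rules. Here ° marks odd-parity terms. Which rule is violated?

the ΔJ = 0, ±1 rule

Initial level: S=1, L=5, J=6, parity odd. Final level: S=1, L=4, J=3, parity even.
Parity must change: odd → even — satisfied.
ΔS = 0: S: 1 → 1 — satisfied.
ΔL = 0, ±1 (not L=0↔0): L: 5 → 4, ΔL = -1 — satisfied.
ΔJ = 0, ±1 (not J=0↔0): J: 6 → 3, ΔJ = -3 — violated.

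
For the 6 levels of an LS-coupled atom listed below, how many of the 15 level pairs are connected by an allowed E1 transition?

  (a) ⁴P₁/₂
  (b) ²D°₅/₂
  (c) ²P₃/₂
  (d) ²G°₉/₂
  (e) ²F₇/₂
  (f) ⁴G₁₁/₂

3

(a)–(b): forbidden (ΔS, ΔJ).
(a)–(c): forbidden (parity, ΔS).
(a)–(d): forbidden (ΔS, ΔL, ΔJ).
(a)–(e): forbidden (parity, ΔS, ΔL, ΔJ).
(a)–(f): forbidden (parity, ΔL, ΔJ).
(b)–(c): allowed.
(b)–(d): forbidden (parity, ΔL, ΔJ).
(b)–(e): allowed.
(b)–(f): forbidden (ΔS, ΔL, ΔJ).
(c)–(d): forbidden (ΔL, ΔJ).
(c)–(e): forbidden (parity, ΔL, ΔJ).
(c)–(f): forbidden (parity, ΔS, ΔL, ΔJ).
(d)–(e): allowed.
(d)–(f): forbidden (ΔS).
(e)–(f): forbidden (parity, ΔS, ΔJ).
Allowed pairs: 3 of 15.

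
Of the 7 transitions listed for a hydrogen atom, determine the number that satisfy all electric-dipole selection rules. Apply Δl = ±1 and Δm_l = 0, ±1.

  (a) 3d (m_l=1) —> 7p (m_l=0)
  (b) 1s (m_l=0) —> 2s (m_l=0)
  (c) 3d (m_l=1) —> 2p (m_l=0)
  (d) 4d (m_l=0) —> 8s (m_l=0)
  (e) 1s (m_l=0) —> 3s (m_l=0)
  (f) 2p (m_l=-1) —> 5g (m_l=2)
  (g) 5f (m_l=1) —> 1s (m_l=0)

(a) allowed
(b) forbidden — Δl = +0 (E1 requires Δl = ±1)
(c) allowed
(d) forbidden — Δl = -2 (E1 requires Δl = ±1)
(e) forbidden — Δl = +0 (E1 requires Δl = ±1)
(f) forbidden — Δl = +3 (E1 requires Δl = ±1); Δm_l = +3 (E1 requires Δm_l = 0, ±1)
(g) forbidden — Δl = -3 (E1 requires Δl = ±1)
Total allowed: 2 of 7.

2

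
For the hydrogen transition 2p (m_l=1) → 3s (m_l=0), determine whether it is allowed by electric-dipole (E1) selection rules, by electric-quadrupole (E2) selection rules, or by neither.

Δl = 0 − 1 = -1; l_i + l_f = 1.
Δm_l = -1.
E1 (Δl = ±1, |Δm_l| ≤ 1): satisfied.
E2 (Δl = 0,±2, l_i+l_f ≥ 2, |Δm_l| ≤ 2): not satisfied.

E1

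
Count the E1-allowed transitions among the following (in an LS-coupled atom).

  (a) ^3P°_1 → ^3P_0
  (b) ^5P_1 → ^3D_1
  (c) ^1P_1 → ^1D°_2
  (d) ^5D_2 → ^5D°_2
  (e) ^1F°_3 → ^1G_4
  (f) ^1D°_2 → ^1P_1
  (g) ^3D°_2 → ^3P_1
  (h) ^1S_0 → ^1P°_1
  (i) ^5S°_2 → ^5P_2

8

(a) allowed
(b) forbidden (parity, ΔS fail)
(c) allowed
(d) allowed
(e) allowed
(f) allowed
(g) allowed
(h) allowed
(i) allowed
Total allowed: 8 of 9.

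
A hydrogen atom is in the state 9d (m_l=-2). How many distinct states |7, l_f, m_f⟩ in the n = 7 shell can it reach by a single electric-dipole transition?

E1 requires Δl = ±1, so l_f ∈ {1, 3}; with 0 ≤ l_f ≤ n_f−1 = 6, the allowed l_f values are {1, 3}.
For l_f = 1: m_f ∈ {m_i−1, m_i, m_i+1} ∩ [−1, 1] = {-1} → 1 state.
For l_f = 3: m_f ∈ {m_i−1, m_i, m_i+1} ∩ [−3, 3] = {-3, -2, -1} → 3 states.
Total: 4.

4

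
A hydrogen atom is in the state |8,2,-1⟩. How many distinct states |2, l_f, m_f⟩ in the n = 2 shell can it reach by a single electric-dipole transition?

E1 requires Δl = ±1, so l_f ∈ {1, 3}; with 0 ≤ l_f ≤ n_f−1 = 1, the allowed l_f values are {1}.
For l_f = 1: m_f ∈ {m_i−1, m_i, m_i+1} ∩ [−1, 1] = {-1, 0} → 2 states.
Total: 2.

2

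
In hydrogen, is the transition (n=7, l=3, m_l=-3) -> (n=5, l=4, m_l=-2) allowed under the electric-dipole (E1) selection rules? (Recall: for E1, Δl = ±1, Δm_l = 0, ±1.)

allowed

Initial l = 3, final l = 4, so Δl = +1. E1 requires Δl = ±1: passes.
Δm_l = -2 − (-3) = +1. E1 requires Δm_l = 0, ±1: passes.
All E1 selection rules are satisfied.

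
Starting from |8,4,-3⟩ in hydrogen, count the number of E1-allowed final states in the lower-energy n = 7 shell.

E1 requires Δl = ±1, so l_f ∈ {3, 5}; with 0 ≤ l_f ≤ n_f−1 = 6, the allowed l_f values are {3, 5}.
For l_f = 3: m_f ∈ {m_i−1, m_i, m_i+1} ∩ [−3, 3] = {-3, -2} → 2 states.
For l_f = 5: m_f ∈ {m_i−1, m_i, m_i+1} ∩ [−5, 5] = {-4, -3, -2} → 3 states.
Total: 5.

5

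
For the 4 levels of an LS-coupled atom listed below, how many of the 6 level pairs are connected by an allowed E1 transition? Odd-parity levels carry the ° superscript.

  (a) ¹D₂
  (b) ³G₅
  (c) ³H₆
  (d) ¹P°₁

1

(a)–(b): forbidden (parity, ΔS, ΔL, ΔJ).
(a)–(c): forbidden (parity, ΔS, ΔL, ΔJ).
(a)–(d): allowed.
(b)–(c): forbidden (parity).
(b)–(d): forbidden (ΔS, ΔL, ΔJ).
(c)–(d): forbidden (ΔS, ΔL, ΔJ).
Allowed pairs: 1 of 6.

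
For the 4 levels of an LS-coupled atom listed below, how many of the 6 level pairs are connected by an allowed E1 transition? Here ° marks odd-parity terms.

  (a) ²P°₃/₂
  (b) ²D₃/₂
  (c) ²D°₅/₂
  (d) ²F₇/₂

(a)–(b): allowed.
(a)–(c): forbidden (parity).
(a)–(d): forbidden (ΔL, ΔJ).
(b)–(c): allowed.
(b)–(d): forbidden (parity, ΔJ).
(c)–(d): allowed.
Allowed pairs: 3 of 6.

3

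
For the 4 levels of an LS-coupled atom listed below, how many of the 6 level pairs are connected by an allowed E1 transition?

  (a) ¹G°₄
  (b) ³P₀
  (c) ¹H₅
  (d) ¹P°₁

1

(a)–(b): forbidden (ΔS, ΔL, ΔJ).
(a)–(c): allowed.
(a)–(d): forbidden (parity, ΔL, ΔJ).
(b)–(c): forbidden (parity, ΔS, ΔL, ΔJ).
(b)–(d): forbidden (ΔS).
(c)–(d): forbidden (ΔL, ΔJ).
Allowed pairs: 1 of 6.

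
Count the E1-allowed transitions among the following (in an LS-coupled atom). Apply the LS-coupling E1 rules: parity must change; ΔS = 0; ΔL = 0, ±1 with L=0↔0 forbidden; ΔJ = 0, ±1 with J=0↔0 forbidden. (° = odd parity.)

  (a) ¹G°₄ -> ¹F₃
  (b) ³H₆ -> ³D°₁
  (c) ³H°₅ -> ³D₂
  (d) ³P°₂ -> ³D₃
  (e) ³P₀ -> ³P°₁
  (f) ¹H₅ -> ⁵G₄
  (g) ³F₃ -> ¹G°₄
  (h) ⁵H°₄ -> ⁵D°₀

3

(a) allowed
(b) forbidden (ΔL, ΔJ fail)
(c) forbidden (ΔL, ΔJ fail)
(d) allowed
(e) allowed
(f) forbidden (parity, ΔS fail)
(g) forbidden (ΔS fails)
(h) forbidden (parity, ΔL, ΔJ fail)
Total allowed: 3 of 8.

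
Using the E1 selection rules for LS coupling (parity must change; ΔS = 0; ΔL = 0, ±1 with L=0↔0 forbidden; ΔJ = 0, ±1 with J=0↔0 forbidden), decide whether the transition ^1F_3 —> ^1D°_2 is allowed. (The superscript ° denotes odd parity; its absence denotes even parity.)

Reading off the term symbols: S 0→0, L 3→2, J 3→2, parity even→odd.
Parity must change: even → odd — ✓.
ΔS = 0: S: 0 → 0 — ✓.
ΔL = 0, ±1 (not L=0↔0): L: 3 → 2, ΔL = -1 — ✓.
ΔJ = 0, ±1 (not J=0↔0): J: 3 → 2, ΔJ = -1 — ✓.
All four E1 rules are satisfied.

allowed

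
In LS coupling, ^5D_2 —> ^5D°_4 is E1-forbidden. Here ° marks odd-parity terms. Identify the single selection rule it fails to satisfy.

Initial level: S=2, L=2, J=2, parity even. Final level: S=2, L=2, J=4, parity odd.
ΔS = 0: S: 2 → 2 — satisfied.
Parity must change: even → odd — satisfied.
ΔL = 0, ±1 (not L=0↔0): L: 2 → 2, ΔL = +0 — satisfied.
ΔJ = 0, ±1 (not J=0↔0): J: 2 → 4, ΔJ = +2 — violated.

the ΔJ = 0, ±1 rule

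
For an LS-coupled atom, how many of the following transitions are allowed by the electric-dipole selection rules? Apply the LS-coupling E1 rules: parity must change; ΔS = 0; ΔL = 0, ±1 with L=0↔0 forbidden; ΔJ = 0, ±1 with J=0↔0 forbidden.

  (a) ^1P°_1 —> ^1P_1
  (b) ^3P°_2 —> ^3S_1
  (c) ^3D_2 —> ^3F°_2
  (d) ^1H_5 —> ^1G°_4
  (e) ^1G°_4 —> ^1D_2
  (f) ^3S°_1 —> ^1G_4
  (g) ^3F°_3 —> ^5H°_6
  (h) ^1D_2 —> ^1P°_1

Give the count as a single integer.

(a) allowed
(b) allowed
(c) allowed
(d) allowed
(e) forbidden (ΔL, ΔJ fail)
(f) forbidden (ΔS, ΔL, ΔJ fail)
(g) forbidden (parity, ΔS, ΔL, ΔJ fail)
(h) allowed
Total allowed: 5 of 8.

5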